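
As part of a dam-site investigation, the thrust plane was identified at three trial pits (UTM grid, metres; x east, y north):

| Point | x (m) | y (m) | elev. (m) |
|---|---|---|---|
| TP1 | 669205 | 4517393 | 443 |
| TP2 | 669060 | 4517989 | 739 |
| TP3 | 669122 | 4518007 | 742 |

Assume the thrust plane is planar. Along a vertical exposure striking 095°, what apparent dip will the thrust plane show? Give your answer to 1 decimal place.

Let the plane be z = a·x + b·y + c.
TP2−TP1: −145a + 596b = 296;  TP3−TP1: −83a + 614b = 299.
Solving gives a = −0.08948, b = 0.47487.
Unit vector along 095° is (sin 95°, cos 95°) = (0.9962, -0.0872).
Slope in that direction = a·(0.9962) + b·(-0.0872) = −0.13053.
Apparent dip = arctan|0.13053| = 7.4° (true dip is 25.8°, so apparent ≤ true as expected).

7.4°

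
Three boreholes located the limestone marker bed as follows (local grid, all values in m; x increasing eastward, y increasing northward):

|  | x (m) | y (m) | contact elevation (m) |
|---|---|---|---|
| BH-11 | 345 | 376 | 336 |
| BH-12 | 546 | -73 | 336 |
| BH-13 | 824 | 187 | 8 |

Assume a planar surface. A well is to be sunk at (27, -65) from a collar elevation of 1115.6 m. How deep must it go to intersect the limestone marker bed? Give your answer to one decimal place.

350.9 m

Two edge vectors: BH-11→BH-12 = (201, -449, 0), BH-11→BH-13 = (479, -189, -328).
Normal n = (BH-11→BH-12) × (BH-11→BH-13) = (147272, 65928, 177082).
So ∂z/∂x = −n_x/n_z = −0.83166 and ∂z/∂y = −n_y/n_z = −0.37230.
Intercept c from BH-11: 336 + 286.92 + 139.99 = 762.91.
At (27, -65): z_contact = −22.45 + 24.20 + 762.91 = 764.65 m.
Depth below ground = 1115.6 − 764.65 = 350.9 m.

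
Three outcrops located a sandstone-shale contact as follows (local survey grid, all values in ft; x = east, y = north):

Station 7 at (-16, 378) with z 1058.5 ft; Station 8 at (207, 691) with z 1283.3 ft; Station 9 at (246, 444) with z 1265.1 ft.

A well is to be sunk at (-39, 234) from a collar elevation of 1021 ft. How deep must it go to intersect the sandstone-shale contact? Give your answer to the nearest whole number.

7 ft

Two edge vectors: Station 7→Station 8 = (223, 313, 224.8), Station 7→Station 9 = (262, 66, 206.6).
Normal n = (Station 7→Station 8) × (Station 7→Station 9) = (49829, 12825.8, -67288).
So ∂z/∂x = −n_x/n_z = 0.74053 and ∂z/∂y = −n_y/n_z = 0.19061.
Intercept c from Station 7: 1058.5 + 11.85 − 72.05 = 998.30.
At (-39, 234): z_contact = −28.9 + 44.6 + 998.30 = 1014.0 ft.
Depth below ground = 1021 − 1014.0 = 7 ft.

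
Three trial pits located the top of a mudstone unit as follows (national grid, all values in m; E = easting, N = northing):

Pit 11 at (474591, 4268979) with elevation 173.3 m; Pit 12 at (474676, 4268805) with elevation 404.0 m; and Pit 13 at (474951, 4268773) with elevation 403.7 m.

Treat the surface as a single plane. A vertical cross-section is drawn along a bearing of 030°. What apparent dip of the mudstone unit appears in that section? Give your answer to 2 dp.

52.44°

Let the plane be z = a·E + b·N + c.
Pit 12−Pit 11: 85a − 174b = 230.7;  Pit 13−Pit 11: 360a − 206b = 230.4.
Solving gives a = −0.16474, b = −1.40634.
Unit vector along 030° is (sin 30°, cos 30°) = (0.5000, 0.8660).
Slope in that direction = a·(0.5000) + b·(0.8660) = −1.30029.
Apparent dip = arctan|1.30029| = 52.44° (true dip is 54.8°, so apparent ≤ true as expected).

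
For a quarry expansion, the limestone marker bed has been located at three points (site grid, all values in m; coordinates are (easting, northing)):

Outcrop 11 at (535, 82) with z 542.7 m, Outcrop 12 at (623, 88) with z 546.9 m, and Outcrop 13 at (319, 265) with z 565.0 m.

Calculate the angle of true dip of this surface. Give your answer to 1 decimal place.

Two edge vectors: Outcrop 11→Outcrop 12 = (88, 6, 4.2), Outcrop 11→Outcrop 13 = (-216, 183, 22.3).
Normal n = (Outcrop 11→Outcrop 12) × (Outcrop 11→Outcrop 13) = (-634.8, -2869.6, 17400).
So ∂z/∂E = −n_x/n_z = 0.03648 and ∂z/∂N = −n_y/n_z = 0.16492.
Gradient magnitude |∇z| = √(a² + b²) = √(0.00133 + 0.02720) = 0.16891.
True dip = arctan(0.16891) = 9.6°, dipping toward SSW (azimuth ≈ 192°).

9.6°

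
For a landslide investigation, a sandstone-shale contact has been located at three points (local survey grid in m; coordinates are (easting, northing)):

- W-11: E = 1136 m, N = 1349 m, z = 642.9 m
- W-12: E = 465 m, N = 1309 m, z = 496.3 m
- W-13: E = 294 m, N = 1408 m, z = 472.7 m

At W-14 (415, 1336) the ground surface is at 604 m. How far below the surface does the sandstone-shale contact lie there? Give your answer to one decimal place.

Let the plane be z = a·E + b·N + c.
W-12−W-11: −671a − 40b = −146.6;  W-13−W-11: −842a + 59b = −170.2.
Solving gives a = 0.210968, b = 0.126015.
Then c = 642.9 − a·1136 − b·1349 = 233.25.
At (415, 1336): z_contact = 87.55 + 168.36 + 233.25 = 489.15 m.
Depth below ground = 604 − 489.15 = 114.8 m.

114.8 m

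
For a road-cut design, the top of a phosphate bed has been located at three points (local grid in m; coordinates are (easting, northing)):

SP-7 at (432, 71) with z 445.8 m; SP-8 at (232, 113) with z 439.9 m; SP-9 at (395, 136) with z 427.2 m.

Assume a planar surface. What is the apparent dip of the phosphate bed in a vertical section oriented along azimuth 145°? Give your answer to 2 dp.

Two edge vectors: SP-7→SP-8 = (-200, 42, -5.9), SP-7→SP-9 = (-37, 65, -18.6).
Normal n = (SP-7→SP-8) × (SP-7→SP-9) = (-397.7, -3501.7, -11446).
So ∂z/∂E = −n_x/n_z = −0.03475 and ∂z/∂N = −n_y/n_z = −0.30593.
Unit vector along 145° is (sin 145°, cos 145°) = (0.5736, -0.8192).
Slope in that direction = a·(0.5736) + b·(-0.8192) = 0.23068.
Apparent dip = arctan|0.23068| = 12.99° (true dip is 17.1°, so apparent ≤ true as expected).

12.99°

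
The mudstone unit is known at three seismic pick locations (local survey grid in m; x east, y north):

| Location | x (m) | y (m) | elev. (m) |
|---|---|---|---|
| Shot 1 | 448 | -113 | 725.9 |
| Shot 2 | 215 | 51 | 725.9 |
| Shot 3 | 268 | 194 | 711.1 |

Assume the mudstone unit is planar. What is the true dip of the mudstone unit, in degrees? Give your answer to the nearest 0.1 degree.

Let the plane be z = a·x + b·y + c.
Shot 2−Shot 1: −233a + 164b = 0;  Shot 3−Shot 1: −180a + 307b = −14.8.
Solving gives a = −0.05778, b = −0.08208.
Gradient magnitude |∇z| = √(a² + b²) = √(0.00334 + 0.00674) = 0.10038.
True dip = arctan(0.10038) = 5.7°, dipping toward NE (azimuth ≈ 035°).

5.7°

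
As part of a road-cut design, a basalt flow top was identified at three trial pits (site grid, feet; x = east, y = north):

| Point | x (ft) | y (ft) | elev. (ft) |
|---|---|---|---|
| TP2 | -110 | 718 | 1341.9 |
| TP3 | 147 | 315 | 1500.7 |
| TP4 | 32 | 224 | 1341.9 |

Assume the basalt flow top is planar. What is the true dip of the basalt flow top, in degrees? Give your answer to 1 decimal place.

49.5°

Two edge vectors: TP2→TP3 = (257, -403, 158.8), TP2→TP4 = (142, -494, 0).
Normal n = (TP2→TP3) × (TP2→TP4) = (78447.2, 22549.6, -69732).
So ∂z/∂x = −n_x/n_z = 1.12498 and ∂z/∂y = −n_y/n_z = 0.32338.
Gradient magnitude |∇z| = √(a² + b²) = √(1.26558 + 0.10457) = 1.17054.
True dip = arctan(1.17054) = 49.5°, dipping toward WSW (azimuth ≈ 254°).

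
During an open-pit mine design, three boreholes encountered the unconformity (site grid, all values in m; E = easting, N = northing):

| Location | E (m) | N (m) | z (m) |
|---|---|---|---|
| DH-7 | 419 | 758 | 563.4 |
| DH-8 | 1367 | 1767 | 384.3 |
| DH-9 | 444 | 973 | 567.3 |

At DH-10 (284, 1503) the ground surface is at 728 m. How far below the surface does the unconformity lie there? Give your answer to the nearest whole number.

98 m

Two edge vectors: DH-7→DH-8 = (948, 1009, -179.1), DH-7→DH-9 = (25, 215, 3.9).
Normal n = (DH-7→DH-8) × (DH-7→DH-9) = (42441.6, -8174.7, 178595).
So ∂z/∂E = −n_x/n_z = −0.23764 and ∂z/∂N = −n_y/n_z = 0.04577.
Intercept c from DH-7: 563.4 + 99.57 − 34.70 = 628.28.
At (284, 1503): z_contact = −67.5 + 68.8 + 628.28 = 629.6 m.
Depth below ground = 728 − 629.6 = 98 m.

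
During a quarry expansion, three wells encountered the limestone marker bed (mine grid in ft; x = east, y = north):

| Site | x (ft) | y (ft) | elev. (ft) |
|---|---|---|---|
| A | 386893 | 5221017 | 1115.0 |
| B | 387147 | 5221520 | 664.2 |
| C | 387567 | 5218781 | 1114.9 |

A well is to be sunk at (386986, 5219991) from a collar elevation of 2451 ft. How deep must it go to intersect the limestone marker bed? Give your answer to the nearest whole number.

1096 ft

Let the plane be z = a·x + b·y + c.
B−A: 254a + 503b = −450.8;  C−A: 674a − 2236b = −0.1.
Solving gives a = −1.11144089, b = −0.33497816.
Then c = 1115 − a·386893 − b·5221017 = 2180050.36.
At (386986, 5219991): z_contact = −430112.1 − 1748583.0 + 2180050.36 = 1355.3 ft.
Depth below ground = 2451 − 1355.3 = 1096 ft.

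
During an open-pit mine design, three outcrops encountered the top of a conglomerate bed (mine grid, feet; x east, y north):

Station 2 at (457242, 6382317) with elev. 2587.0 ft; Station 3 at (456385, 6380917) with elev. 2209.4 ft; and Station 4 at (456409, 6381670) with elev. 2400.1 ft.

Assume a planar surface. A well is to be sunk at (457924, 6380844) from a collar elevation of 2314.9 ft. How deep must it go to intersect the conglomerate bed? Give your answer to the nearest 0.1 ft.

Let the plane be z = a·x + b·y + c.
Station 3−Station 2: −857a − 1400b = −377.6;  Station 4−Station 2: −833a − 647b = −186.9.
Solving gives a = 0.028367180, b = 0.252349519.
Then c = 2587 − a·457242 − b·6382317 = −1620958.29.
At (457924, 6380844): z_contact = 12990.01 + 1610202.91 − 1620958.29 = 2234.64 ft.
Depth below ground = 2314.9 − 2234.64 = 80.3 ft.

80.3 ft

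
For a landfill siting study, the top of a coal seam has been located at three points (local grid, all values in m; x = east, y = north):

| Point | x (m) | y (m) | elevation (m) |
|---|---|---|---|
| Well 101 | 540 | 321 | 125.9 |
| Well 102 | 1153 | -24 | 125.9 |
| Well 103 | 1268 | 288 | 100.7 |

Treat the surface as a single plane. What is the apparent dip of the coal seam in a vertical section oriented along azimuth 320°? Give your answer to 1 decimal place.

Let the plane be z = a·x + b·y + c.
Well 102−Well 101: 613a − 345b = 0;  Well 103−Well 101: 728a − 33b = −25.2.
Solving gives a = −0.03765, b = −0.06689.
Unit vector along 320° is (sin 320°, cos 320°) = (-0.6428, 0.7660).
Slope in that direction = a·(-0.6428) + b·(0.7660) = −0.02704.
Apparent dip = arctan|0.02704| = 1.5° (true dip is 4.4°, so apparent ≤ true as expected).

1.5°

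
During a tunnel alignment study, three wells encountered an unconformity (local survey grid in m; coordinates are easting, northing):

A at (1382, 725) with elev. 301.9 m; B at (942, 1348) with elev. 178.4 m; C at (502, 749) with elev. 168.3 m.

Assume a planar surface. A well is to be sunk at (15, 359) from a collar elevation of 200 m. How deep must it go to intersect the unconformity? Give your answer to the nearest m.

68 m

Let the plane be z = a·easting + b·northing + c.
B−A: −440a + 623b = −123.5;  C−A: −880a + 24b = −133.6.
Solving gives a = 0.14929, b = −0.09280.
Then c = 301.9 − a·1382 − b·725 = 162.86.
At (15, 359): z_contact = 2.2 − 33.3 + 162.86 = 131.8 m.
Depth below ground = 200 − 131.8 = 68 m.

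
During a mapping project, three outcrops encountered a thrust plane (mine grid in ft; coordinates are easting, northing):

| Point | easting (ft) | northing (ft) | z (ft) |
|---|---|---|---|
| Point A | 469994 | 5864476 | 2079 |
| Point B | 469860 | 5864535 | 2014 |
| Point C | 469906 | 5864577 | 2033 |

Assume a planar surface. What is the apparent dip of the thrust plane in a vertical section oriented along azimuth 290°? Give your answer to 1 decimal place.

24.3°

Let the plane be z = a·easting + b·northing + c.
Point B−Point A: −134a + 59b = −65;  Point C−Point A: −88a + 101b = −46.
Solving gives a = 0.46164, b = −0.05322.
Unit vector along 290° is (sin 290°, cos 290°) = (-0.9397, 0.3420).
Slope in that direction = a·(-0.9397) + b·(0.3420) = −0.45200.
Apparent dip = arctan|0.45200| = 24.3° (true dip is 24.9°, so apparent ≤ true as expected).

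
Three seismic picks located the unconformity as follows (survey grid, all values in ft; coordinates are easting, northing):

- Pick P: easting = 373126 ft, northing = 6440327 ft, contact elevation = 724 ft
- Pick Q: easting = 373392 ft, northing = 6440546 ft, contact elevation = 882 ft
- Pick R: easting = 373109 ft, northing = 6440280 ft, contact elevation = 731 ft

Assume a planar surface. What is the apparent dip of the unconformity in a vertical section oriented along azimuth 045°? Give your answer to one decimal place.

Let the plane be z = a·easting + b·northing + c.
Pick Q−Pick P: 266a + 219b = 158;  Pick R−Pick P: −17a − 47b = 7.
Solving gives a = 1.02050, b = −0.51805.
Unit vector along 045° is (sin 45°, cos 45°) = (0.7071, 0.7071).
Slope in that direction = a·(0.7071) + b·(0.7071) = 0.35529.
Apparent dip = arctan|0.35529| = 19.6° (true dip is 48.9°, so apparent ≤ true as expected).

19.6°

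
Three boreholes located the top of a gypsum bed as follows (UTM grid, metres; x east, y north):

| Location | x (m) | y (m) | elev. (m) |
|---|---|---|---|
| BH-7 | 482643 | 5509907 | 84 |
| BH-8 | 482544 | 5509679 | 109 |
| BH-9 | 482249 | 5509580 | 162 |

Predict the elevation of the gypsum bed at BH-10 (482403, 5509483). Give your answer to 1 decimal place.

Let the plane be z = a·x + b·y + c.
BH-8−BH-7: −99a − 228b = 25;  BH-9−BH-7: −394a − 327b = 78.
Solving gives a = −0.167232287, b = −0.037035103.
Then c = 84 − a·482643 − b·5509907 = 284857.47.
At (482403, 5509483): z = −80673.4 − 204044.3 + 284857.47 = 139.8 m.

139.8 m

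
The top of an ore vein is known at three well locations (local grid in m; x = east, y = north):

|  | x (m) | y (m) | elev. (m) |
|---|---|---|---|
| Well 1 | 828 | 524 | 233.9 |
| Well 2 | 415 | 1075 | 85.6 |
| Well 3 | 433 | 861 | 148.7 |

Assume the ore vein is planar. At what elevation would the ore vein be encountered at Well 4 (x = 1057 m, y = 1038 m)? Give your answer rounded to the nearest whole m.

72 m

Let the plane be z = a·x + b·y + c.
Well 2−Well 1: −413a + 551b = −148.3;  Well 3−Well 1: −395a + 337b = −85.2.
Solving gives a = −0.03864, b = −0.29811.
Then c = 233.9 − a·828 − b·524 = 422.10.
At (1057, 1038): z = −40.8 − 309.4 + 422.10 = 71.8 m.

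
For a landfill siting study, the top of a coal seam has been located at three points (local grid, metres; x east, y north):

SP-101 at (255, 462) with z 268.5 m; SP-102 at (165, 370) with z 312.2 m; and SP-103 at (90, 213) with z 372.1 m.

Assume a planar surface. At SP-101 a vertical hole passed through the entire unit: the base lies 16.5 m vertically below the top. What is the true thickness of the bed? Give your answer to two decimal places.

Let the plane be z = a·x + b·y + c.
SP-102−SP-101: −90a − 92b = 43.7;  SP-103−SP-101: −165a − 249b = 103.6.
Solving gives a = −0.18674, b = −0.29232.
|∇z| = √(a²+b²) = 0.34688, so dip δ = arctan(0.34688) = 19.13°.
True thickness = vertical thickness × cos δ = 16.5 × cos 19.13° = 15.59 m.

15.59 m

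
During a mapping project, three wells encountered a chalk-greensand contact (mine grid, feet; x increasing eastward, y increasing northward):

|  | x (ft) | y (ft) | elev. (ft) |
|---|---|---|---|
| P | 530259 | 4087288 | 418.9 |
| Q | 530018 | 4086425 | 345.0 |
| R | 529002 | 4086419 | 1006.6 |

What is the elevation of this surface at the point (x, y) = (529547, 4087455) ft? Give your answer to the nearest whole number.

Let the plane be z = a·x + b·y + c.
Q−P: −241a − 863b = −73.9;  R−P: −1257a − 869b = 587.7.
Solving gives a = −0.65276331, b = 0.26792116.
Then c = 418.9 − a·530259 − b·4087288 = −748518.41.
At (529547, 4087455): z = −345668.9 + 1095115.7 − 748518.41 = 928.4 ft.

928 ft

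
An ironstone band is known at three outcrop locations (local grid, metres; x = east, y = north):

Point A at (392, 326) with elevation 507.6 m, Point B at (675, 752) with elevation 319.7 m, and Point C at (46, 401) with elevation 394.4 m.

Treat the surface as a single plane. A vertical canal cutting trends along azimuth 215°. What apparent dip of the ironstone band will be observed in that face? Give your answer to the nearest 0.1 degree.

Let the plane be z = a·x + b·y + c.
Point B−Point A: 283a + 426b = −187.9;  Point C−Point A: −346a + 75b = −113.2.
Solving gives a = 0.20241, b = −0.57555.
Unit vector along 215° is (sin 215°, cos 215°) = (-0.5736, -0.8192).
Slope in that direction = a·(-0.5736) + b·(-0.8192) = 0.35536.
Apparent dip = arctan|0.35536| = 19.6° (true dip is 31.4°, so apparent ≤ true as expected).

19.6°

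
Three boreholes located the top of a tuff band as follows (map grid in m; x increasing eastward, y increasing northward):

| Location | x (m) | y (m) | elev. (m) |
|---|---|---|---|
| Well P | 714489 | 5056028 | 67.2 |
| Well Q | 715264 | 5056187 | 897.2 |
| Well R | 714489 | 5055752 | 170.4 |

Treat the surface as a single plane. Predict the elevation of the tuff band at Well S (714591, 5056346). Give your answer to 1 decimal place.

65.4 m

Let the plane be z = a·x + b·y + c.
Well Q−Well P: 775a + 159b = 830;  Well R−Well P: 0a − 276b = 103.2.
Solving gives a = 1.147680224, b = −0.373913043.
Then c = 67.2 − a·714489 − b·5056028 = 1070577.12.
At (714591, 5056346): z = 820122.0 − 1890633.7 + 1070577.12 = 65.4 m.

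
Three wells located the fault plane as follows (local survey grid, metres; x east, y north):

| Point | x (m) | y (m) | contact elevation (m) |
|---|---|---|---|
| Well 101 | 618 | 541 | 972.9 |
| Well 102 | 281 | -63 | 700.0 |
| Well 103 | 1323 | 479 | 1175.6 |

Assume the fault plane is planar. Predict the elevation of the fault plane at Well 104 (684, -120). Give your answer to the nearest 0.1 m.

809.9 m

Two edge vectors: Well 101→Well 102 = (-337, -604, -272.9), Well 101→Well 103 = (705, -62, 202.7).
Normal n = (Well 101→Well 102) × (Well 101→Well 103) = (-139350.6, -124084.6, 446714).
So ∂z/∂x = −n_x/n_z = 0.311946 and ∂z/∂y = −n_y/n_z = 0.277772.
Intercept c from Well 101: 972.9 − 192.78 − 150.27 = 629.84.
At (684, -120): z = 213.4 − 33.3 + 629.84 = 809.9 m.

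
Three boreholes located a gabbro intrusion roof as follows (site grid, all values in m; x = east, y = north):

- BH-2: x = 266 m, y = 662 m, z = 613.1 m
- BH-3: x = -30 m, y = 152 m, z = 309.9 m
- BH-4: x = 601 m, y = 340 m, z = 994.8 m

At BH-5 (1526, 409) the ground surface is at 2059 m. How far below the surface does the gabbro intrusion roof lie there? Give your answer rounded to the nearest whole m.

51 m

Two edge vectors: BH-2→BH-3 = (-296, -510, -303.2), BH-2→BH-4 = (335, -322, 381.7).
Normal n = (BH-2→BH-3) × (BH-2→BH-4) = (-292297.4, 11411.2, 266162).
So ∂z/∂x = −n_x/n_z = 1.09819 and ∂z/∂y = −n_y/n_z = −0.04287.
Intercept c from BH-2: 613.1 − 292.12 + 28.38 = 349.36.
At (1526, 409): z_contact = 1675.8 − 17.5 + 349.36 = 2007.7 m.
Depth below ground = 2059 − 2007.7 = 51 m.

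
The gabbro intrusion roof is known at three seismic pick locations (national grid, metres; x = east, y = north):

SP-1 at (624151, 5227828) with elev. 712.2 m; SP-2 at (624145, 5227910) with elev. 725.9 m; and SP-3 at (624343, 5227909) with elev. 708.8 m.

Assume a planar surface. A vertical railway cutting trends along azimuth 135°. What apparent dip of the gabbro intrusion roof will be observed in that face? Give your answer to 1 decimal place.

9.9°

Two edge vectors: SP-1→SP-2 = (-6, 82, 13.7), SP-1→SP-3 = (192, 81, -3.4).
Normal n = (SP-1→SP-2) × (SP-1→SP-3) = (-1388.5, 2610, -16230).
So ∂z/∂x = −n_x/n_z = −0.08555 and ∂z/∂y = −n_y/n_z = 0.16081.
Unit vector along 135° is (sin 135°, cos 135°) = (0.7071, -0.7071).
Slope in that direction = a·(0.7071) + b·(-0.7071) = −0.17421.
Apparent dip = arctan|0.17421| = 9.9° (true dip is 10.3°, so apparent ≤ true as expected).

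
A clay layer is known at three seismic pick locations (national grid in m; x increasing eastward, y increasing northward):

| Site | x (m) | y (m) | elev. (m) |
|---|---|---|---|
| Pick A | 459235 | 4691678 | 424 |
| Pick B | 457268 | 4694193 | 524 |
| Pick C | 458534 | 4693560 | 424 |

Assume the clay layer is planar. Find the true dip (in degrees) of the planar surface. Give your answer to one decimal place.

5.9°

Two edge vectors: Pick A→Pick B = (-1967, 2515, 100), Pick A→Pick C = (-701, 1882, 0).
Normal n = (Pick A→Pick B) × (Pick A→Pick C) = (-188200, -70100, -1938879).
So ∂z/∂x = −n_x/n_z = −0.09707 and ∂z/∂y = −n_y/n_z = −0.03615.
Gradient magnitude |∇z| = √(a² + b²) = √(0.00942 + 0.00131) = 0.10358.
True dip = arctan(0.10358) = 5.9°, dipping toward ENE (azimuth ≈ 070°).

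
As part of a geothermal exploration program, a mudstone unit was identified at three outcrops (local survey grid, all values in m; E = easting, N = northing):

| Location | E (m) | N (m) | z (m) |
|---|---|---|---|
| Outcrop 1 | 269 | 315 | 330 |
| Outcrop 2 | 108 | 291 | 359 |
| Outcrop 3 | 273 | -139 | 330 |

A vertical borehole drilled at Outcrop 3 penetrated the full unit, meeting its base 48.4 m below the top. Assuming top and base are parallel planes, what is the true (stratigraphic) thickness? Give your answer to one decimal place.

Two edge vectors: Outcrop 1→Outcrop 2 = (-161, -24, 29), Outcrop 1→Outcrop 3 = (4, -454, 0).
Normal n = (Outcrop 1→Outcrop 2) × (Outcrop 1→Outcrop 3) = (13166, 116, 73190).
So ∂z/∂E = −n_x/n_z = −0.17989 and ∂z/∂N = −n_y/n_z = −0.00158.
|∇z| = √(a²+b²) = 0.17989, so dip δ = arctan(0.17989) = 10.20°.
True thickness = vertical thickness × cos δ = 48.4 × cos 10.20° = 47.6 m.

47.6 m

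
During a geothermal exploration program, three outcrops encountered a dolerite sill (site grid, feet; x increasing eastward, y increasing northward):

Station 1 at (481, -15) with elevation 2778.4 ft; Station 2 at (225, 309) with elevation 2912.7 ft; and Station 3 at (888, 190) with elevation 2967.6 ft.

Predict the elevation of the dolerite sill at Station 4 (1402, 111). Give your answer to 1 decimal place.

3017.6 ft

Let the plane be z = a·x + b·y + c.
Station 2−Station 1: −256a + 324b = 134.3;  Station 3−Station 1: 407a + 205b = 189.2.
Solving gives a = 0.183182, b = 0.559243.
Then c = 2778.4 − a·481 − b·-15 = 2698.68.
At (1402, 111): z = 256.8 + 62.1 + 2698.68 = 3017.6 ft.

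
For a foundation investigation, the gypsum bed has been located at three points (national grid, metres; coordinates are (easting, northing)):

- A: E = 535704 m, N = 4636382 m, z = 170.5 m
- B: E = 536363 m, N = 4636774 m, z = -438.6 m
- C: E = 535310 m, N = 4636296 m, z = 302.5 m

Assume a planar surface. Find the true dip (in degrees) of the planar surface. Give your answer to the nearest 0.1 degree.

57.4°

Two edge vectors: A→B = (659, 392, -609.1), A→C = (-394, -86, 132).
Normal n = (A→B) × (A→C) = (-638.6, 152997.4, 97774).
So ∂z/∂E = −n_x/n_z = 0.00653 and ∂z/∂N = −n_y/n_z = −1.56481.
Gradient magnitude |∇z| = √(a² + b²) = √(0.00004 + 2.44862) = 1.56482.
True dip = arctan(1.56482) = 57.4°, dipping toward N (azimuth ≈ 360°).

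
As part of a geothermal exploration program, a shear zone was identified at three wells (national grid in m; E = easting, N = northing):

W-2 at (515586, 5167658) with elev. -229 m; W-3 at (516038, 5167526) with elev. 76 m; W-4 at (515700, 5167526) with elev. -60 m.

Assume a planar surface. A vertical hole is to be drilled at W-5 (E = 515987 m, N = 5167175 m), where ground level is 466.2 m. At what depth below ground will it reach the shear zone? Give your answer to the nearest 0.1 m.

Let the plane be z = a·E + b·N + c.
W-3−W-2: 452a − 132b = 305;  W-4−W-2: 114a − 132b = 169.
Solving gives a = 0.402366864, b = −0.932804375.
Then c = -229 − a·515586 − b·5167658 = 4612730.27.
At (515987, 5167175): z_contact = 207616.07 − 4819963.45 + 4612730.27 = 382.89 m.
Depth below ground = 466.2 − 382.89 = 83.3 m.

83.3 m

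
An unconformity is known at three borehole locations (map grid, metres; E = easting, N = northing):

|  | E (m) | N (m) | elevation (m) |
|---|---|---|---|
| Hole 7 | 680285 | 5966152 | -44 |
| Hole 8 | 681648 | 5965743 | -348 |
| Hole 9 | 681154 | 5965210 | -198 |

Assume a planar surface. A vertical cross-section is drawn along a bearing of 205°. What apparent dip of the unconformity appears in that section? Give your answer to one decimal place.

Let the plane be z = a·E + b·N + c.
Hole 8−Hole 7: 1363a − 409b = −304;  Hole 9−Hole 7: 869a − 942b = −154.
Solving gives a = −0.24058, b = −0.05845.
Unit vector along 205° is (sin 205°, cos 205°) = (-0.4226, -0.9063).
Slope in that direction = a·(-0.4226) + b·(-0.9063) = 0.15465.
Apparent dip = arctan|0.15465| = 8.8° (true dip is 13.9°, so apparent ≤ true as expected).

8.8°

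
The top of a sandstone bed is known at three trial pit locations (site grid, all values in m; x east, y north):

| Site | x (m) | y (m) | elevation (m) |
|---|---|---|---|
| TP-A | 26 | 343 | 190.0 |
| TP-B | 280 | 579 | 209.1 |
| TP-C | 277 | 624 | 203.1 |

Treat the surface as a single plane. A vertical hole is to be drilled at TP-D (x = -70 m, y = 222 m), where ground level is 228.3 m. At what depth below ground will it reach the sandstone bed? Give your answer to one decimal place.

Two edge vectors: TP-A→TP-B = (254, 236, 19.1), TP-A→TP-C = (251, 281, 13.1).
Normal n = (TP-A→TP-B) × (TP-A→TP-C) = (-2275.5, 1466.7, 12138).
So ∂z/∂x = −n_x/n_z = 0.18747 and ∂z/∂y = −n_y/n_z = −0.12084.
Intercept c from TP-A: 190 − 4.87 + 41.45 = 226.57.
At (-70, 222): z_contact = −13.12 − 26.83 + 226.57 = 186.62 m.
Depth below ground = 228.3 − 186.62 = 41.7 m.

41.7 m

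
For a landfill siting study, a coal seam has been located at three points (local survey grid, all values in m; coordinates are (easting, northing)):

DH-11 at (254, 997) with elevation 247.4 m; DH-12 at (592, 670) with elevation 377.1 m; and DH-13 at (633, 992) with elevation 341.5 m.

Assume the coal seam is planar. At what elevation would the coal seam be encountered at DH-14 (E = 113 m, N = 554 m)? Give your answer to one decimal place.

275.5 m

Let the plane be z = a·E + b·N + c.
DH-12−DH-11: 338a − 327b = 129.7;  DH-13−DH-11: 379a − 5b = 94.1.
Solving gives a = 0.24641, b = −0.14193.
Then c = 247.4 − a·254 − b·997 = 326.32.
At (113, 554): z = 27.8 − 78.6 + 326.32 = 275.5 m.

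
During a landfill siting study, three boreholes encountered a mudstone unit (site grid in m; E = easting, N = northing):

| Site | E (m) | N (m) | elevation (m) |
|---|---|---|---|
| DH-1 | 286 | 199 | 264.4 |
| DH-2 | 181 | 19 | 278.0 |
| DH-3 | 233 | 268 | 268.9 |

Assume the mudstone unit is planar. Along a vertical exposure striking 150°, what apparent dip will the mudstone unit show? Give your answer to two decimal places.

2.25°

Two edge vectors: DH-1→DH-2 = (-105, -180, 13.6), DH-1→DH-3 = (-53, 69, 4.5).
Normal n = (DH-1→DH-2) × (DH-1→DH-3) = (-1748.4, -248.3, -16785).
So ∂z/∂E = −n_x/n_z = −0.10416 and ∂z/∂N = −n_y/n_z = −0.01479.
Unit vector along 150° is (sin 150°, cos 150°) = (0.5000, -0.8660).
Slope in that direction = a·(0.5000) + b·(-0.8660) = −0.03927.
Apparent dip = arctan|0.03927| = 2.25° (true dip is 6.0°, so apparent ≤ true as expected).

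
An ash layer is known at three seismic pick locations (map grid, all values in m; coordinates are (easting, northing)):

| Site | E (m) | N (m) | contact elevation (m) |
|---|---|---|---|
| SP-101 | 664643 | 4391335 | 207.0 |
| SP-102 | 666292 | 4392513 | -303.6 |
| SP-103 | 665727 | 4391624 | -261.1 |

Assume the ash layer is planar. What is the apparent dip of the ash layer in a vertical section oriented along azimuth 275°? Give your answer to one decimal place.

27.8°

Let the plane be z = a·E + b·N + c.
SP-102−SP-101: 1649a + 1178b = −510.6;  SP-103−SP-101: 1084a + 289b = −468.1.
Solving gives a = −0.50458, b = 0.27287.
Unit vector along 275° is (sin 275°, cos 275°) = (-0.9962, 0.0872).
Slope in that direction = a·(-0.9962) + b·(0.0872) = 0.52644.
Apparent dip = arctan|0.52644| = 27.8° (true dip is 29.8°, so apparent ≤ true as expected).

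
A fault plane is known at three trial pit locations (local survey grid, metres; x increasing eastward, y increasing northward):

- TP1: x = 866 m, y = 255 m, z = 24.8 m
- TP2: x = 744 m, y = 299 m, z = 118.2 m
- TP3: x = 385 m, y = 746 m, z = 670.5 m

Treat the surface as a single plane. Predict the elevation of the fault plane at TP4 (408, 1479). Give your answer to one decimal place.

1300.6 m

Let the plane be z = a·x + b·y + c.
TP2−TP1: −122a + 44b = 93.4;  TP3−TP1: −481a + 491b = 645.7.
Solving gives a = −0.450426, b = 0.873819.
Then c = 24.8 − a·866 − b·255 = 192.05.
At (408, 1479): z = −183.8 + 1292.4 + 192.05 = 1300.6 m.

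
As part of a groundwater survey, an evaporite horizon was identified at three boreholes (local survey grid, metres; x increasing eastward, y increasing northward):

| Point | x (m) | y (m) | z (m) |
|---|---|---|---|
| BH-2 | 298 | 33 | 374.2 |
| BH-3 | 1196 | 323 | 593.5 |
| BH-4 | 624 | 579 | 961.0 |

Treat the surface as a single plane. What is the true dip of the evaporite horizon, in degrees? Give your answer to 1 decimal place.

Two edge vectors: BH-2→BH-3 = (898, 290, 219.3), BH-2→BH-4 = (326, 546, 586.8).
Normal n = (BH-2→BH-3) × (BH-2→BH-4) = (50434.2, -455454.6, 395768).
So ∂z/∂x = −n_x/n_z = −0.12743 and ∂z/∂y = −n_y/n_z = 1.15081.
Gradient magnitude |∇z| = √(a² + b²) = √(0.01624 + 1.32437) = 1.15785.
True dip = arctan(1.15785) = 49.2°, dipping toward S (azimuth ≈ 174°).

49.2°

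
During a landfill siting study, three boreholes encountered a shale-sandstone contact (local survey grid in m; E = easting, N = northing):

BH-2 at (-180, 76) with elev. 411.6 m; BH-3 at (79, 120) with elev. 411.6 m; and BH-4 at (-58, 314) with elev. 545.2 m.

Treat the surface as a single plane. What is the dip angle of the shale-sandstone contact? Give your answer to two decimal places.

Let the plane be z = a·E + b·N + c.
BH-3−BH-2: 259a + 44b = 0;  BH-4−BH-2: 122a + 238b = 133.6.
Solving gives a = −0.10446, b = 0.61489.
Gradient magnitude |∇z| = √(a² + b²) = √(0.01091 + 0.37809) = 0.62370.
True dip = arctan(0.62370) = 31.95°, dipping toward S (azimuth ≈ 170°).

31.95°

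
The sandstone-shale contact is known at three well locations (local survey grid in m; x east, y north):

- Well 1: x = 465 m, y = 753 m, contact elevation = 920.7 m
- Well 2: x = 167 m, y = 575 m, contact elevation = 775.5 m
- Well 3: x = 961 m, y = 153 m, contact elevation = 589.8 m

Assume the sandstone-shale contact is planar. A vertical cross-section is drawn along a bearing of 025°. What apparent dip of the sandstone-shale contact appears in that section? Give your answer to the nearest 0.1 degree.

Two edge vectors: Well 1→Well 2 = (-298, -178, -145.2), Well 1→Well 3 = (496, -600, -330.9).
Normal n = (Well 1→Well 2) × (Well 1→Well 3) = (-28219.8, -170627.4, 267088).
So ∂z/∂x = −n_x/n_z = 0.10566 and ∂z/∂y = −n_y/n_z = 0.63884.
Unit vector along 025° is (sin 25°, cos 25°) = (0.4226, 0.9063).
Slope in that direction = a·(0.4226) + b·(0.9063) = 0.62364.
Apparent dip = arctan|0.62364| = 31.9° (true dip is 32.9°, so apparent ≤ true as expected).

31.9°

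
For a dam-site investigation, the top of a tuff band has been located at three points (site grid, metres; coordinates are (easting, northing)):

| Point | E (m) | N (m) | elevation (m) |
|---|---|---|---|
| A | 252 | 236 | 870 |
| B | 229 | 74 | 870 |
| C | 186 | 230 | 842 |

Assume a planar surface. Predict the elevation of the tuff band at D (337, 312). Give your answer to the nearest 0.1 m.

Let the plane be z = a·E + b·N + c.
B−A: −23a − 162b = 0;  C−A: −66a − 6b = −28.
Solving gives a = 0.42979, b = −0.06102.
Then c = 870 − a·252 − b·236 = 776.09.
At (337, 312): z = 144.8 − 19.0 + 776.09 = 901.9 m.

901.9 m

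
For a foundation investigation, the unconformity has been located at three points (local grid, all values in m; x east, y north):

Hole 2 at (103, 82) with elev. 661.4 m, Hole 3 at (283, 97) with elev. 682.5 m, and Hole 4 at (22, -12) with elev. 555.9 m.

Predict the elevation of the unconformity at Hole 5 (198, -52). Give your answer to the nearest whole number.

516 m

Let the plane be z = a·x + b·y + c.
Hole 3−Hole 2: 180a + 15b = 21.1;  Hole 4−Hole 2: −81a − 94b = −105.5.
Solving gives a = 0.02553, b = 1.10034.
Then c = 661.4 − a·103 − b·82 = 568.54.
At (198, -52): z = 5.1 − 57.2 + 568.54 = 516.4 m.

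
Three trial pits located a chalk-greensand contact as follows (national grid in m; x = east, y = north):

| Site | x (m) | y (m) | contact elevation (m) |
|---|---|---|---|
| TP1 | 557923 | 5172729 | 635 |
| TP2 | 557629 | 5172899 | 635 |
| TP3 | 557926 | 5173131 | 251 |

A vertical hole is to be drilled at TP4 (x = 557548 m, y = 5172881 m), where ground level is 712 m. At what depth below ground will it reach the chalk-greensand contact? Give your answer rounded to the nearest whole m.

15 m

Two edge vectors: TP1→TP2 = (-294, 170, 0), TP1→TP3 = (3, 402, -384).
Normal n = (TP1→TP2) × (TP1→TP3) = (-65280, -112896, -118698).
So ∂z/∂x = −n_x/n_z = −0.54996714 and ∂z/∂y = −n_y/n_z = −0.95111965.
Intercept c from TP1: 635 + 306839.32 + 4919884.19 = 5227358.51.
At (557548, 5172881): z_contact = −306633.1 − 4920028.8 + 5227358.51 = 696.7 m.
Depth below ground = 712 − 696.7 = 15 m.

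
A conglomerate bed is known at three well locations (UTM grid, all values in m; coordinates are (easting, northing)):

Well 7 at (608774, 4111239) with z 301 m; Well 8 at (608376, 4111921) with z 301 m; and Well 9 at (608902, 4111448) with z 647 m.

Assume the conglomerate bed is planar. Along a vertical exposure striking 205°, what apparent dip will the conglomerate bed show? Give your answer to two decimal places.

Two edge vectors: Well 7→Well 8 = (-398, 682, 0), Well 7→Well 9 = (128, 209, 346).
Normal n = (Well 7→Well 8) × (Well 7→Well 9) = (235972, 137708, -170478).
So ∂z/∂E = −n_x/n_z = 1.38418 and ∂z/∂N = −n_y/n_z = 0.80778.
Unit vector along 205° is (sin 205°, cos 205°) = (-0.4226, -0.9063).
Slope in that direction = a·(-0.4226) + b·(-0.9063) = −1.31707.
Apparent dip = arctan|1.31707| = 52.79° (true dip is 58.0°, so apparent ≤ true as expected).

52.79°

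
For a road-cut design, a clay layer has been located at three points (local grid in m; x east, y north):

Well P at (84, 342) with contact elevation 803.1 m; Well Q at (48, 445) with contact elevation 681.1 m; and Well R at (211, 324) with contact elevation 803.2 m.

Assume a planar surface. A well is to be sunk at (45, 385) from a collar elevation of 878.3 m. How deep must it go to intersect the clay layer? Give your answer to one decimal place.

121.9 m

Two edge vectors: Well P→Well Q = (-36, 103, -122), Well P→Well R = (127, -18, 0.1).
Normal n = (Well P→Well Q) × (Well P→Well R) = (-2185.7, -15490.4, -12433).
So ∂z/∂x = −n_x/n_z = −0.17580 and ∂z/∂y = −n_y/n_z = −1.24591.
Intercept c from Well P: 803.1 + 14.77 + 426.10 = 1243.97.
At (45, 385): z_contact = −7.91 − 479.68 + 1243.97 = 756.38 m.
Depth below ground = 878.3 − 756.38 = 121.9 m.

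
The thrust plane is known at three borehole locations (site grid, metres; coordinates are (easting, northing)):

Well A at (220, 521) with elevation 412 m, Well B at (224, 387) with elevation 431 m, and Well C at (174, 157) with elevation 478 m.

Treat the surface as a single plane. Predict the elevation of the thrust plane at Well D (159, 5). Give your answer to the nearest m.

Two edge vectors: Well A→Well B = (4, -134, 19), Well A→Well C = (-46, -364, 66).
Normal n = (Well A→Well B) × (Well A→Well C) = (-1928, -1138, -7620).
So ∂z/∂E = −n_x/n_z = −0.25302 and ∂z/∂N = −n_y/n_z = −0.14934.
Intercept c from Well A: 412 + 55.66 + 77.81 = 545.47.
At (159, 5): z = −40.2 − 0.7 + 545.47 = 504.5 m.

504 m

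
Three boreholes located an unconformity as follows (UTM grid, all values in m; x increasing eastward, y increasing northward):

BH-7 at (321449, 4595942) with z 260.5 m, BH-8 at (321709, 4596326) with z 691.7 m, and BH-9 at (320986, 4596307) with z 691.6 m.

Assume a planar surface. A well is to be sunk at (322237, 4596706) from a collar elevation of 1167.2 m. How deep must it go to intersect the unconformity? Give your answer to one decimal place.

56.9 m

Two edge vectors: BH-7→BH-8 = (260, 384, 431.2), BH-7→BH-9 = (-463, 365, 431.1).
Normal n = (BH-7→BH-8) × (BH-7→BH-9) = (8154.4, -311731.6, 272692).
So ∂z/∂x = −n_x/n_z = −0.029903334 and ∂z/∂y = −n_y/n_z = 1.143163716.
Intercept c from BH-7: 260.5 + 9612.40 − 5253914.13 = −5244041.24.
At (322237, 4596706): z_contact = −9635.96 + 5254787.51 − 5244041.24 = 1110.31 m.
Depth below ground = 1167.2 − 1110.31 = 56.9 m.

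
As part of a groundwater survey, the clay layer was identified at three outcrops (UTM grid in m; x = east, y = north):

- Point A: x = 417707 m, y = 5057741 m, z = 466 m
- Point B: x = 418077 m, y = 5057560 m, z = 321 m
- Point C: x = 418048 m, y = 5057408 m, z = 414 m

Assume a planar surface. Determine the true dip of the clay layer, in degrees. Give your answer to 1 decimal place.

38.7°

Let the plane be z = a·x + b·y + c.
Point B−Point A: 370a − 181b = −145;  Point C−Point A: 341a − 333b = −52.
Solving gives a = −0.63219, b = −0.49123.
Gradient magnitude |∇z| = √(a² + b²) = √(0.39967 + 0.24130) = 0.80061.
True dip = arctan(0.80061) = 38.7°, dipping toward NE (azimuth ≈ 052°).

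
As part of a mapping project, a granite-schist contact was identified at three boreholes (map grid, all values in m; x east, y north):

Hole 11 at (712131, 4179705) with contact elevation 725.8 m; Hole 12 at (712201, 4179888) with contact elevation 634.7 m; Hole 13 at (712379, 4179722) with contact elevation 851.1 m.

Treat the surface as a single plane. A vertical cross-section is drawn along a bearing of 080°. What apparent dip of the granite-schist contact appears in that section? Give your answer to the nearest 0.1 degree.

Let the plane be z = a·x + b·y + c.
Hole 12−Hole 11: 70a + 183b = −91.1;  Hole 13−Hole 11: 248a + 17b = 125.3.
Solving gives a = 0.55389, b = −0.70968.
Unit vector along 080° is (sin 80°, cos 80°) = (0.9848, 0.1736).
Slope in that direction = a·(0.9848) + b·(0.1736) = 0.42224.
Apparent dip = arctan|0.42224| = 22.9° (true dip is 42.0°, so apparent ≤ true as expected).

22.9°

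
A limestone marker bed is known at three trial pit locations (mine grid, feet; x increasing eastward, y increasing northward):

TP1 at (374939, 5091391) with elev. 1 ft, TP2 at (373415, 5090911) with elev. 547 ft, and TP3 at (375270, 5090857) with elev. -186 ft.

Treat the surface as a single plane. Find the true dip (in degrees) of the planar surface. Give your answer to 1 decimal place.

22.1°

Let the plane be z = a·x + b·y + c.
TP2−TP1: −1524a − 480b = 546;  TP3−TP1: 331a − 534b = −187.
Solving gives a = −0.39203, b = 0.10719.
Gradient magnitude |∇z| = √(a² + b²) = √(0.15369 + 0.01149) = 0.40642.
True dip = arctan(0.40642) = 22.1°, dipping toward ESE (azimuth ≈ 105°).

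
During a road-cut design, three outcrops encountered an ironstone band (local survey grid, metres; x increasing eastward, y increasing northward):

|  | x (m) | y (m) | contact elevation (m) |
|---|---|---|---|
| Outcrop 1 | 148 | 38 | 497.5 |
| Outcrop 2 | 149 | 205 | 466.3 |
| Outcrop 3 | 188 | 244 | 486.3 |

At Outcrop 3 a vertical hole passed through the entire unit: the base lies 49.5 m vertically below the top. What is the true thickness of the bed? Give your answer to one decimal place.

40.0 m

Let the plane be z = a·x + b·y + c.
Outcrop 2−Outcrop 1: 1a + 167b = −31.2;  Outcrop 3−Outcrop 1: 40a + 206b = −11.2.
Solving gives a = 0.70386, b = −0.19104.
|∇z| = √(a²+b²) = 0.72933, so dip δ = arctan(0.72933) = 36.10°.
True thickness = vertical thickness × cos δ = 49.5 × cos 36.10° = 40.0 m.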